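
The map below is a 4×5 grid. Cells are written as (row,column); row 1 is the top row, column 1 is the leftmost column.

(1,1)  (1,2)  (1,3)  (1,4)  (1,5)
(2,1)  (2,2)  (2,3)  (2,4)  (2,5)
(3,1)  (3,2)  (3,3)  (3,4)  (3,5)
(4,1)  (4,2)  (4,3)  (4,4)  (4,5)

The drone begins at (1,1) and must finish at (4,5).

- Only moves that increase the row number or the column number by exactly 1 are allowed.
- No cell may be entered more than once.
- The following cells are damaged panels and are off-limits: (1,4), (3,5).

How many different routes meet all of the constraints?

A right/down-only route from (1,1) to (4,5) makes exactly 3 down-moves and 4 right-moves in some order.
With no other constraints that would be C(7,3) = 35 routes.
Subtract routes through each blocked cell (inclusion–exclusion for overlaps): − through (1,4): 4 − through (3,5): 15 + through (1,4)&(3,5): 3 → 19.
That gives 19 routes.

19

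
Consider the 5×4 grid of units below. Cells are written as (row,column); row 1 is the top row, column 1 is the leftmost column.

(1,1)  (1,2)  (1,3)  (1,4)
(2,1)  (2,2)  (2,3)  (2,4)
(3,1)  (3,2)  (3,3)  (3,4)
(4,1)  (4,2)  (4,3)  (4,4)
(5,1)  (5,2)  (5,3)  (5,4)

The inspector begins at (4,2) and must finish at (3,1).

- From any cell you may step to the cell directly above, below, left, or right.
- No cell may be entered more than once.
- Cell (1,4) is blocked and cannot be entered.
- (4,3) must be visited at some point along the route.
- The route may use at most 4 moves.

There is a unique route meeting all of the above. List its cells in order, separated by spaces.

Any route must reach (4,3) and still end at (3,1) within 4 moves, so the order of the required stops is forced.
Route from (4,2): right to (4,3), up to (3,3), 2× left (reaching (3,1)) — 4 moves in all.
Check: all required cells visited; 4 ≤ 4 moves.

(4,2) (4,3) (3,3) (3,2) (3,1)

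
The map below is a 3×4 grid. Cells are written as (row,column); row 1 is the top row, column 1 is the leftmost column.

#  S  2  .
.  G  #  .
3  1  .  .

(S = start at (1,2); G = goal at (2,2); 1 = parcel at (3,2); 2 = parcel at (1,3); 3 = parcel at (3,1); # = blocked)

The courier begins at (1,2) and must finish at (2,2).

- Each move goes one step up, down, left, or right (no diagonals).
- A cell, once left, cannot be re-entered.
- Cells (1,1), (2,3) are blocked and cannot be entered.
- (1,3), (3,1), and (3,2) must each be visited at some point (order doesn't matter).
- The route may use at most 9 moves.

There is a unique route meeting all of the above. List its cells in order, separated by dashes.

(1,2) - (1,3) - (1,4) - (2,4) - (3,4) - (3,3) - (3,2) - (3,1) - (2,1) - (2,2)

The 9-move cap with required stops at (1,3), (3,1), (3,2) leaves no slack for detours.
Route from (1,2): right 2 to (1,4), down 2 to (3,4), left 3 to (3,1), up 1 to (2,1), right 1 to (2,2) — 9 moves in all.
Check: all required cells visited; 9 ≤ 9 moves.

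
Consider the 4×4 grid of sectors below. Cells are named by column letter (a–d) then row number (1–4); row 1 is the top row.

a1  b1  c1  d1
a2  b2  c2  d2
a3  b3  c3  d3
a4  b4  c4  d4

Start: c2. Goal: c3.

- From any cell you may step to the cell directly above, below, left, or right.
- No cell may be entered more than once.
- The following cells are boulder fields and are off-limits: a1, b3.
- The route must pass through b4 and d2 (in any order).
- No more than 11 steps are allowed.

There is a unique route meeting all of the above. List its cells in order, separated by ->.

Any route must reach b4 and d2 and still end at c3 within 11 moves, so the order of the required stops is forced.
Route from c2: right 1 to d2, up 1 to d1, left 2 to b1, down 1 to b2, left 1 to a2, down 2 to a4, right 2 to c4, up 1 to c3 — 11 moves in all.
Check: all required cells visited; 11 ≤ 11 moves.

c2 -> d2 -> d1 -> c1 -> b1 -> b2 -> a2 -> a3 -> a4 -> b4 -> c4 -> c3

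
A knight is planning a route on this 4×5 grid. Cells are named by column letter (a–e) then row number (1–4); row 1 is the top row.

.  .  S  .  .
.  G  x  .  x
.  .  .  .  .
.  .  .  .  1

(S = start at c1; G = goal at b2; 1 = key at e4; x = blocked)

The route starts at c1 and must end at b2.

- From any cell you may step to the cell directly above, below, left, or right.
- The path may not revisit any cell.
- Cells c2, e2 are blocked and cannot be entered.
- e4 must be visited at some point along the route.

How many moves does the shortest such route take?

Any route passes through e4 somewhere between c1 and b2. Summing Manhattan distances along the two legs (c1 → e4 → b2) gives a lower bound of 5 + 5 = 10 moves.
A route of 10 moves achieves this: c1 → d1 → d2 → d3 → e3 → e4 → d4 → c4 → c3 → b3 → b2.
Since 10 matches the lower bound, it is optimal.

10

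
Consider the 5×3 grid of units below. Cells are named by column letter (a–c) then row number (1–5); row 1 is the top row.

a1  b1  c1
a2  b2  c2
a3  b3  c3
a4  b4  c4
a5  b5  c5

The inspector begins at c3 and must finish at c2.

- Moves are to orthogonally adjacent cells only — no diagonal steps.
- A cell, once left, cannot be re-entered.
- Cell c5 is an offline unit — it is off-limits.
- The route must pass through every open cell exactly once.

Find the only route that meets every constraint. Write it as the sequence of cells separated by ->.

c3 -> c4 -> b4 -> b5 -> a5 -> a4 -> a3 -> b3 -> b2 -> a2 -> a1 -> b1 -> c1 -> c2

Need to visit all 14 open cells exactly once, starting at c3 and ending at c2.
Route from c3: down 1 to c4, left 1 to b4, down 1 to b5, left 1 to a5, up 2 to a3, right 1 to b3, up 1 to b2, left 1 to a2, up 1 to a1, right 2 to c1, down 1 to c2 — 13 moves in all.
Check: all 14 open cells covered.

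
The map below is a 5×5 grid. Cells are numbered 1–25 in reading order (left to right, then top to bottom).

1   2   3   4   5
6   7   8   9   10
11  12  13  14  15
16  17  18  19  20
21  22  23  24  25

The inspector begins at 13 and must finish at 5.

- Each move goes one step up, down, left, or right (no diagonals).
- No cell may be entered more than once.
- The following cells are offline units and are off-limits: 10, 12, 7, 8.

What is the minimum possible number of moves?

The Manhattan distance from 13 to 5 is |3−1| + |3−5| = 4, so at least 4 moves are needed.
A route of 4 moves achieves this: 13 → 14 → 9 → 4 → 5.
Since 4 matches the lower bound, it is optimal.

4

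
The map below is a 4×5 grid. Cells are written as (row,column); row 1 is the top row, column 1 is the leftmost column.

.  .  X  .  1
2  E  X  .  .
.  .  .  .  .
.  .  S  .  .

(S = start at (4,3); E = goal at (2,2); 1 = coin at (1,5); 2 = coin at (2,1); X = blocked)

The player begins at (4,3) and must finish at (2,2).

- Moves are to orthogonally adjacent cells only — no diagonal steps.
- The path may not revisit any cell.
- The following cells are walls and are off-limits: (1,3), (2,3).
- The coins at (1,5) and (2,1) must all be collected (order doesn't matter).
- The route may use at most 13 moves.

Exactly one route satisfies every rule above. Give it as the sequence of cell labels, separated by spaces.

(4,3) (4,4) (4,5) (3,5) (2,5) (1,5) (1,4) (2,4) (3,4) (3,3) (3,2) (3,1) (2,1) (2,2)

The 13-move cap with required stops at (1,5), (2,1) leaves no slack for detours.
Route from (4,3): right 2 to (4,5), up 3 to (1,5), left 1 to (1,4), down 2 to (3,4), left 3 to (3,1), up 1 to (2,1), right 1 to (2,2) — 13 moves in all.
Check: all required cells visited; 13 ≤ 13 moves.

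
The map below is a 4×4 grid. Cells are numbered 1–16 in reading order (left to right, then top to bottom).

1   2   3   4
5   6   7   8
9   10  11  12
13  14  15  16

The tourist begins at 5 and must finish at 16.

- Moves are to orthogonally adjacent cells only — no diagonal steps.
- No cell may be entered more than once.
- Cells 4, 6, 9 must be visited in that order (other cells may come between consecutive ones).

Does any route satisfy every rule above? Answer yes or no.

yes

One route that works: 5 → 1 → 2 → 3 → 4 → 8 → 7 → 6 → 10 → 9 → 13 → 14 → 15 → 16.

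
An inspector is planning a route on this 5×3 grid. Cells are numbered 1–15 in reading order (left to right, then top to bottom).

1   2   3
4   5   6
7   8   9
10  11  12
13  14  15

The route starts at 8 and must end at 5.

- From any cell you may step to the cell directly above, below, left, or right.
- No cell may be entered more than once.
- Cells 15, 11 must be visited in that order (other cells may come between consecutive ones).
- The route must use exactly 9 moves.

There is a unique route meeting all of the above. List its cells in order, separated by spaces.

The waypoints must appear in the order 15, 11, with no cell reused.
Route from 8: right 1 to 9, down 2 to 15, left 1 to 14, up 1 to 11, left 1 to 10, up 2 to 4, right 1 to 5 — 9 moves in all.
Check: order respected (15 at step 3, 11 at step 5); 9 moves as required.

8 9 12 15 14 11 10 7 4 5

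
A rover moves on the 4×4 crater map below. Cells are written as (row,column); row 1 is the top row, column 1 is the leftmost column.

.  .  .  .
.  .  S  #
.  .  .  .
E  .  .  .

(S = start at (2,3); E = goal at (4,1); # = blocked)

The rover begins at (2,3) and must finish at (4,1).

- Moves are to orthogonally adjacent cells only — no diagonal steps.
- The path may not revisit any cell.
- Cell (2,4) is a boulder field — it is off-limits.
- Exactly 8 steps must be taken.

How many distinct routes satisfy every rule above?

Need simple routes of exactly 8 moves from (2,3) to (4,1) (Manhattan distance 4, so 2 moves are spent on a detour and 2 undoing it).
Branch systematically from the start, pruning whenever the remaining move budget drops below the Manhattan distance to (4,1) or differs from it in parity. Grouping the completions by first move — via (1,3): 5; via (3,3): 3; via (2,2): 3 — and summing: 5 + 3 + 3 = 11.
That gives 11 routes.

11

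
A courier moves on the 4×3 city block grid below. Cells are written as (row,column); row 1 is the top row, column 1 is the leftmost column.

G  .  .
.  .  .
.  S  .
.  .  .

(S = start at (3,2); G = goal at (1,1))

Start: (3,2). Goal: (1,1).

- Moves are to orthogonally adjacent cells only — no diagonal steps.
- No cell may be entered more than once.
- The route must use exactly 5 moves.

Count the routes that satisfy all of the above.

Need simple routes of exactly 5 moves from (3,2) to (1,1) (Manhattan distance 3, so 1 moves are spent on a detour and 1 undoing it).
Enumerating: (3,2) (2,2) (2,3) (1,3) (1,2) (1,1) | (3,2) (4,2) (4,1) (3,1) (2,1) (1,1) | (3,2) (3,1) (2,1) (2,2) (1,2) (1,1) | (3,2) (3,3) (2,3) (1,3) (1,2) (1,1) | (3,2) (3,3) (2,3) (2,2) (1,2) (1,1) | (3,2) (3,3) (2,3) (2,2) (2,1) (1,1).
That gives 6 routes.

6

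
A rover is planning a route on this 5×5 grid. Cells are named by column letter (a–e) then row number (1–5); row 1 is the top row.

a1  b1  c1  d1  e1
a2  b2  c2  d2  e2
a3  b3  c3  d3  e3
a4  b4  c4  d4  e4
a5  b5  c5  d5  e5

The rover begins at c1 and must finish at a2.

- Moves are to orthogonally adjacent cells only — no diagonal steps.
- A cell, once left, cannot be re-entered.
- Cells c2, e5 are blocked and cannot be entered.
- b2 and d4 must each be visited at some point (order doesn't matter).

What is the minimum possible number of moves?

9

Any route passes through b2 and d4 in some order between c1 and a2. Summing Manhattan distances along each leg and taking the cheapest ordering (c1 → d4 → b2 → a2) gives a lower bound of 4 + 4 + 1 = 9 moves.
A route of 9 moves achieves this: c1 → d1 → d2 → d3 → d4 → c4 → c3 → b3 → b2 → a2.
Since 9 matches the lower bound, it is optimal.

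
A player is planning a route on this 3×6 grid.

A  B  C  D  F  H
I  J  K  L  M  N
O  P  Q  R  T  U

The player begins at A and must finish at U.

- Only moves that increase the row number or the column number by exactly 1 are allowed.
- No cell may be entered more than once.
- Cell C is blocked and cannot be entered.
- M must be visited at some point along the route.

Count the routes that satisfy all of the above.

A right/down-only route from A to U makes exactly 2 down-moves and 5 right-moves in some order.
With no other constraints that would be C(7,2) = 21 routes.
Split at M and multiply the segment counts (each segment already excludes blocked cells): A→M: 2; M→U: 2; product = 4.
That gives 4 routes.

4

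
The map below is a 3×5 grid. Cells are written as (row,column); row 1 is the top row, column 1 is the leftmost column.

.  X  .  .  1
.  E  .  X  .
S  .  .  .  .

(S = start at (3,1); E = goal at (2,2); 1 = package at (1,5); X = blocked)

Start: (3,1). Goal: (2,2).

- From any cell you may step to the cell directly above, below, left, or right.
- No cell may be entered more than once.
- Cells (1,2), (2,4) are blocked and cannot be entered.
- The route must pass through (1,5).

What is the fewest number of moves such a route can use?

10

Any route passes through (1,5) somewhere between (3,1) and (2,2). Summing Manhattan distances along the two legs ((3,1) → (1,5) → (2,2)) gives a lower bound of 6 + 4 = 10 moves.
A route of 10 moves achieves this: (3,1) → (3,2) → (3,3) → (3,4) → (3,5) → (2,5) → (1,5) → (1,4) → (1,3) → (2,3) → (2,2).
Since 10 matches the lower bound, it is optimal.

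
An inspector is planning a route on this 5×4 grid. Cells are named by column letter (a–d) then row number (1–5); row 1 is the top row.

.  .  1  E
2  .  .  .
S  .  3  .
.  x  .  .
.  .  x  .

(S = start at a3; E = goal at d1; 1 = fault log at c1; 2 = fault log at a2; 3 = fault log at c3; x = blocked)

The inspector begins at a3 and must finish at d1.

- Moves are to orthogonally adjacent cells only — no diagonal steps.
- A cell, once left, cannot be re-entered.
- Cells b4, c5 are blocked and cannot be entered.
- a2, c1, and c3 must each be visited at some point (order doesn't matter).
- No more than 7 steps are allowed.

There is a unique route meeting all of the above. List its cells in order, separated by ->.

a3 -> a2 -> b2 -> b3 -> c3 -> c2 -> c1 -> d1

The 7-move cap with required stops at a2, c1, c3 leaves no slack for detours.
Route from a3: up to a2, right to b2, down to b3, right to c3, 2× up (reaching c1), right to d1 — 7 moves in all.
Check: all required cells visited; 7 ≤ 7 moves.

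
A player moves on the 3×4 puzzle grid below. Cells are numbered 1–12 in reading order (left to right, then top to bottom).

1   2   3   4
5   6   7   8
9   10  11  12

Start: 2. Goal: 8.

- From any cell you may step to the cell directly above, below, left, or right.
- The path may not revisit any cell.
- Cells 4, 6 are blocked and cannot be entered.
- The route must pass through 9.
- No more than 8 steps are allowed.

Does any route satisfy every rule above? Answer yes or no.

One route that works: 2 → 1 → 5 → 9 → 10 → 11 → 7 → 8.

yes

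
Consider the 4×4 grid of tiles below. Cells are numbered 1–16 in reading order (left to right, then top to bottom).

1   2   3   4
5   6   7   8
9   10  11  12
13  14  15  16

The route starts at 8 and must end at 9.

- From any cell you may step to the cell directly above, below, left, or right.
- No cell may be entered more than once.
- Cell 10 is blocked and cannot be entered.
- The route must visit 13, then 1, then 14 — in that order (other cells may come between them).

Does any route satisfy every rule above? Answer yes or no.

Ignoring the required order, 2 revisit-free routes from 8 to 9 pass through all of 13, 1, and 14; the waypoint orders that occur are 1 → 14 → 13 (2) — never 13 → 1 → 14.

no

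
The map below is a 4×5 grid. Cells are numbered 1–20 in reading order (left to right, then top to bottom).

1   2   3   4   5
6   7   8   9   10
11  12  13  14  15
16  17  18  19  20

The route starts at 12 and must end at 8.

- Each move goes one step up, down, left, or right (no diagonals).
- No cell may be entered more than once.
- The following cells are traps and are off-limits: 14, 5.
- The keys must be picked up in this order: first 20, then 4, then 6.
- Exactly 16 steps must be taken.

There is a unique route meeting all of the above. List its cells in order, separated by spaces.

12 11 16 17 18 19 20 15 10 9 4 3 2 1 6 7 8

The waypoints must appear in the order 20, 4, 6, with no cell reused.
Route from 12: left to 11, down to 16, 4× right (reaching 20), 2× up (reaching 10), left to 9, up to 4, 3× left (reaching 1), down to 6, 2× right (reaching 8) — 16 moves in all.
Check: order respected (20 at step 6, 4 at step 10, 6 at step 14); 16 moves as required.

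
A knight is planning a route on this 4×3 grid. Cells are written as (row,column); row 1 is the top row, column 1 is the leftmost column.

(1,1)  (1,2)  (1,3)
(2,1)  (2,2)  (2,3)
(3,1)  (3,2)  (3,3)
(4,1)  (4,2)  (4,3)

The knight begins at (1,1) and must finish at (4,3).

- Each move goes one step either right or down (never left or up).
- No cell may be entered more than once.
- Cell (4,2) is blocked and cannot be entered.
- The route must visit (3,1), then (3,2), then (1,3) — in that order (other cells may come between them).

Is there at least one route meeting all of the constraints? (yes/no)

no

(1,3) lies above (3,2), so going from (3,2) to (1,3) would need an upward move — but moves only go right/down, so (3,2) cannot be visited before (1,3).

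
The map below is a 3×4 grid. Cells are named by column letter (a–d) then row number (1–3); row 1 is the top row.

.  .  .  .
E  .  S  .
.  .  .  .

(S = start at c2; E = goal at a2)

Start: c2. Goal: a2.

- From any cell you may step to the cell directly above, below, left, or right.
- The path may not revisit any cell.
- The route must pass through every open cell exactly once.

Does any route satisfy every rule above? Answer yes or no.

no

Colour the cells like a checkerboard: each orthogonal step flips colour, so a Hamiltonian route alternates colours. Here there are 6 cells of one colour and 6 of the other, with start on the same colour as the goal — the counts and endpoints can't be arranged into an alternating sequence of length 12, so no Hamiltonian route exists.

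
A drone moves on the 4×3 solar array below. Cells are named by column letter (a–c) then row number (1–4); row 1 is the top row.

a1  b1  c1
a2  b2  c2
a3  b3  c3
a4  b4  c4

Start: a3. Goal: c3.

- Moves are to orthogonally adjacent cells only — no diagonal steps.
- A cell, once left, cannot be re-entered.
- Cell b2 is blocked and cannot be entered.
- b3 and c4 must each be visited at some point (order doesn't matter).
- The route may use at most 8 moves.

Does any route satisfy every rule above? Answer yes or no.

yes

One route that works: a3 → b3 → b4 → c4 → c3.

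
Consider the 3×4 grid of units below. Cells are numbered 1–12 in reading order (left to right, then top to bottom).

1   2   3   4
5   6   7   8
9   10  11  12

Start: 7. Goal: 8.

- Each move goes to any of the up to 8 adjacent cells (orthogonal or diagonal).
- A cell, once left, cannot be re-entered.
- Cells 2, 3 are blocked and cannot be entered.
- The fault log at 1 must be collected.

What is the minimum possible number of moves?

Any route passes through 1 somewhere between 7 and 8. Summing Chebyshev distances along the two legs (7 → 1 → 8) gives a lower bound of 2 + 3 = 5 moves.
The shortest route satisfying every rule uses 6 moves: 7 → 6 → 1 → 5 → 10 → 11 → 8.
The bound of 5 isn't tight here; checking systematically, no route of length 5 through 5 satisfies every constraint, so 6 is the minimum.

6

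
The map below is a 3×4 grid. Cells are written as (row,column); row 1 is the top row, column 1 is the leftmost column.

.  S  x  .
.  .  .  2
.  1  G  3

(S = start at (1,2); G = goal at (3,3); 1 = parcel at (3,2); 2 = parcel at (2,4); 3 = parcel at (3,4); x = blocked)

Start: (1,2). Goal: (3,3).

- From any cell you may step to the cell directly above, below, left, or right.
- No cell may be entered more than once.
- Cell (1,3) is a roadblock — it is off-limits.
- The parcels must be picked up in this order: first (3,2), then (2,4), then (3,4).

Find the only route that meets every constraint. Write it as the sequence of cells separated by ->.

(1,2) -> (1,1) -> (2,1) -> (3,1) -> (3,2) -> (2,2) -> (2,3) -> (2,4) -> (3,4) -> (3,3)

The waypoints must appear in the order (3,2), (2,4), (3,4), with no cell reused.
Route from (1,2): left 1 to (1,1), down 2 to (3,1), right 1 to (3,2), up 1 to (2,2), right 2 to (2,4), down 1 to (3,4), left 1 to (3,3) — 9 moves in all.
Check: order respected (1 at step 4, 2 at step 7, 3 at step 8).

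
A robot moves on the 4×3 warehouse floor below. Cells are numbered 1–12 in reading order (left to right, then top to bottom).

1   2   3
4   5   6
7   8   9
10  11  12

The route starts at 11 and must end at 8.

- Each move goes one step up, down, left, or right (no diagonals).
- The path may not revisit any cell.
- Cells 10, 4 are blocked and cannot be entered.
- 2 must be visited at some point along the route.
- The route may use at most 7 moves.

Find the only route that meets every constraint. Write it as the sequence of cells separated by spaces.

The budget equals the shortest possible length, so every move has to be on a shortest route through the required cells.
Route from 11: right to 12, 3× up (reaching 3), left to 2, 2× down (reaching 8) — 7 moves in all.
Check: all required cells visited; 7 ≤ 7 moves.

11 12 9 6 3 2 5 8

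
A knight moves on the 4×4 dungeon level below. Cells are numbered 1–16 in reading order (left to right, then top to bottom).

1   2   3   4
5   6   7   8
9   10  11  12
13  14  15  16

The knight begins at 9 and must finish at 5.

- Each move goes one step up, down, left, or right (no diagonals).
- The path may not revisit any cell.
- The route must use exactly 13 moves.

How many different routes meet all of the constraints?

Need simple routes of exactly 13 moves from 9 to 5 (Manhattan distance 1, so 6 moves are spent on a detour and 6 undoing it).
Branch systematically from the start, pruning whenever the remaining move budget drops below the Manhattan distance to 5 or differs from it in parity. Grouping the completions by first move — via 13: 16; via 10: 6 (no valid completion starts via 5) — and summing: 16 + 6 = 22.
That gives 22 routes.

22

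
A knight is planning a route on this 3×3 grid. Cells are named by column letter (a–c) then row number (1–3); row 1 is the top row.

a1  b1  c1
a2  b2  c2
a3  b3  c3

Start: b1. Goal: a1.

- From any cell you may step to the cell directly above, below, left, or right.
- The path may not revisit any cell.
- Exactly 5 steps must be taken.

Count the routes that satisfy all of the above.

2

Need simple routes of exactly 5 moves from b1 to a1 (Manhattan distance 1, so 2 moves are spent on a detour and 2 undoing it).
Enumerating: b1 b2 b3 a3 a2 a1 | b1 c1 c2 b2 a2 a1.
That gives 2 routes.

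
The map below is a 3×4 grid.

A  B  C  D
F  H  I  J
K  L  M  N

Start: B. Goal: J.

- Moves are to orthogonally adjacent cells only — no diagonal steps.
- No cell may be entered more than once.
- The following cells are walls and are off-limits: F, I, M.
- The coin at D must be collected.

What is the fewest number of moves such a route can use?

Any route passes through D somewhere between B and J. Summing Manhattan distances along the two legs (B → D → J) gives a lower bound of 2 + 1 = 3 moves.
A route of 3 moves achieves this: B → C → D → J.
Since 3 matches the lower bound, it is optimal.

3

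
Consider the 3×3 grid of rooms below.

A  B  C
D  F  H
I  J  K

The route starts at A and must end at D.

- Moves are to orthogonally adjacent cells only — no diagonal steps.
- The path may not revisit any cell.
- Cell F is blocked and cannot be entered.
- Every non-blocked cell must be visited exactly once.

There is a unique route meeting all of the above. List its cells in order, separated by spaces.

Need to visit all 8 open cells exactly once, starting at A and ending at D.
Cell C has only two open neighbours (H and B), so the path must pass straight through it: one of those is the cell it's entered from and the other is where it exits.
Route from A: right 2 to C, down 2 to K, left 2 to I, up 1 to D — 7 moves in all.
Check: all 8 open cells covered.

A B C H K J I D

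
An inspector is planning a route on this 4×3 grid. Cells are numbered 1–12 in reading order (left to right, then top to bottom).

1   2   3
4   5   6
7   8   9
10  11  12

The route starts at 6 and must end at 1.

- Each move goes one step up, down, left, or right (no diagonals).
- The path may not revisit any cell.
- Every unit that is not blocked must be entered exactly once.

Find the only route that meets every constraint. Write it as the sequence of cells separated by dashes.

6 - 3 - 2 - 5 - 8 - 9 - 12 - 11 - 10 - 7 - 4 - 1

Need to visit all 12 open cells exactly once, starting at 6 and ending at 1.
Cell 3 has only two open neighbours (6 and 2), so the path must pass straight through it: one of those is the cell it's entered from and the other is where it exits.
Route from 6: up to 3, left to 2, 2× down (reaching 8), right to 9, down to 12, 2× left (reaching 10), 3× up (reaching 1) — 11 moves in all.
Check: all 12 open cells covered.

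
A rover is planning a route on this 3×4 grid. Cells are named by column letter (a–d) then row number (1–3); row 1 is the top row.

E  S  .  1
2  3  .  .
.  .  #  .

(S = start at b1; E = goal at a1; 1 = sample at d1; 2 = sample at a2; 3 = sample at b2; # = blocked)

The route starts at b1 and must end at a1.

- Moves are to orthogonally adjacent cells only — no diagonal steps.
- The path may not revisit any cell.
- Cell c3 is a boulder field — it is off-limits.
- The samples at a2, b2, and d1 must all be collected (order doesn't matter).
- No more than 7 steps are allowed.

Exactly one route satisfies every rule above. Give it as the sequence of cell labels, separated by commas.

b1, c1, d1, d2, c2, b2, a2, a1

The budget equals the shortest possible length, so every move has to be on a shortest route through the required cells.
Route from b1: right 2 to d1, down 1 to d2, left 3 to a2, up 1 to a1 — 7 moves in all.
Check: all required cells visited; 7 ≤ 7 moves.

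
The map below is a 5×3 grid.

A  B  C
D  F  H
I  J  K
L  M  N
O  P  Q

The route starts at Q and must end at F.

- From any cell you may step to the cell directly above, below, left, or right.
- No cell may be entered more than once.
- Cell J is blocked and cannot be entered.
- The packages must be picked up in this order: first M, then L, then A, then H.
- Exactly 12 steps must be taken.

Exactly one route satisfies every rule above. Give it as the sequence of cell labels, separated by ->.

Q -> N -> M -> P -> O -> L -> I -> D -> A -> B -> C -> H -> F

The waypoints must appear in the order M, L, A, H, with no cell reused.
Route from Q: up to N, left to M, down to P, left to O, 4× up (reaching A), 2× right (reaching C), down to H, left to F — 12 moves in all.
Check: order respected (M at step 2, L at step 5, A at step 8, H at step 11); 12 moves as required.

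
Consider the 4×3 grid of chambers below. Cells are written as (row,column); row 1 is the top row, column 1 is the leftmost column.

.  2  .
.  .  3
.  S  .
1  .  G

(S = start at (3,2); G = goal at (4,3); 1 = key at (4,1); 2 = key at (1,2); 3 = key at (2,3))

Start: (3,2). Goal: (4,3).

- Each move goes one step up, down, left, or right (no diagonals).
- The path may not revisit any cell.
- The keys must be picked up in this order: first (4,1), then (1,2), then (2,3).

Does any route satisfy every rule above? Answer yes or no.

One route that works: (3,2) → (4,2) → (4,1) → (3,1) → (2,1) → (1,1) → (1,2) → (2,2) → (2,3) → (3,3) → (4,3).

yes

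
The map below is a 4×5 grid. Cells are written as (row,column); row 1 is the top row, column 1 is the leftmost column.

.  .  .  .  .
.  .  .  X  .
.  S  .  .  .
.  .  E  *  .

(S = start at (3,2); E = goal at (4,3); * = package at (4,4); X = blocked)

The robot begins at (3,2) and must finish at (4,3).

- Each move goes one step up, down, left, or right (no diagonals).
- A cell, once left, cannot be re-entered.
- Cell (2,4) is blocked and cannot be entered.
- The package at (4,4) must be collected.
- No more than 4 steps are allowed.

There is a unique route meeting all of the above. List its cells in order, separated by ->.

Any route must reach (4,4) and still end at (4,3) within 4 moves, so the order of the required stops is forced.
Route from (3,2): right 2 to (3,4), down 1 to (4,4), left 1 to (4,3) — 4 moves in all.
Check: all required cells visited; 4 ≤ 4 moves.

(3,2) -> (3,3) -> (3,4) -> (4,4) -> (4,3)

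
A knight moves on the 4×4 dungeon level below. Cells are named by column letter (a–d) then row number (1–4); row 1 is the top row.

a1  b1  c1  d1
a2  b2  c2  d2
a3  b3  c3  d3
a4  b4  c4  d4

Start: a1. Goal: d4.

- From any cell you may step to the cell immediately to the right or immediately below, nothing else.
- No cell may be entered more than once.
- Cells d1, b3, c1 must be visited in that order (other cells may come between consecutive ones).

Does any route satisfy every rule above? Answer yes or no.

b3 lies to the left of d1, so going from d1 to b3 would need a leftward move — but moves only go right/down, so d1 cannot be visited before b3.

no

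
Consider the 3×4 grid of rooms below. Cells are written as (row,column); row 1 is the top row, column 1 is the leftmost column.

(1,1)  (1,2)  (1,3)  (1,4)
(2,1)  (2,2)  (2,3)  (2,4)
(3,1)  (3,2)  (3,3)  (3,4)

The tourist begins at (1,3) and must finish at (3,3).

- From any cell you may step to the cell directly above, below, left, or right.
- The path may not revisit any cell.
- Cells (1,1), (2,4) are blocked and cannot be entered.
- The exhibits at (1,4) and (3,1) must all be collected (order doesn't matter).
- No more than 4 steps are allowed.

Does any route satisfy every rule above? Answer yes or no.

no

(1,4) must be visited but has only one open neighbour ((1,3)), and it is neither the start nor the goal — the route would have to enter and leave through (1,3), re-entering it.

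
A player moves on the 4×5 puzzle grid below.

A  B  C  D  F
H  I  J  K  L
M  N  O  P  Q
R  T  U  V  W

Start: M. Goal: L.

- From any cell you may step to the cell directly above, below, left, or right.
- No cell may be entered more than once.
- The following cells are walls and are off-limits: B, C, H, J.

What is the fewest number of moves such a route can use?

The Manhattan distance from M to L is |3−2| + |1−5| = 5, so at least 5 moves are needed.
A route of 5 moves achieves this: M → N → O → P → K → L.
Since 5 matches the lower bound, it is optimal.

5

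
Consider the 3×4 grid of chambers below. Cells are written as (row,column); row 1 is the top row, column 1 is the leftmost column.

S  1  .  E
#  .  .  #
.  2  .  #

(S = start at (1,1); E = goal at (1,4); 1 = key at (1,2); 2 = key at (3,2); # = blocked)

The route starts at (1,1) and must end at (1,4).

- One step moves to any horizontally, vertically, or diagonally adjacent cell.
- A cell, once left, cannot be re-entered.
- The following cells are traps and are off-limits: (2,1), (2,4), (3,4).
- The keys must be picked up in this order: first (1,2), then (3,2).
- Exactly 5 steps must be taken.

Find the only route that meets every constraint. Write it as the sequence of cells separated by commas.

The waypoints must appear in the order (1,2), (3,2), with no cell reused.
Route from (1,1): right to (1,2), 2× down (reaching (3,2)), 2× up-right (reaching (1,4)) — 5 moves in all.
Check: order respected (1 at step 1, 2 at step 3); 5 moves as required.

(1,1), (1,2), (2,2), (3,2), (2,3), (1,4)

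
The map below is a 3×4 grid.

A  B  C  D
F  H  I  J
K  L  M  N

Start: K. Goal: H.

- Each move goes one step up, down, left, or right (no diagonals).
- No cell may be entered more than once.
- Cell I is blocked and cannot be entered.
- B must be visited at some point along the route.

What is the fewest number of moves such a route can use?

4

Any route passes through B somewhere between K and H. Summing Manhattan distances along the two legs (K → B → H) gives a lower bound of 3 + 1 = 4 moves.
A route of 4 moves achieves this: K → F → A → B → H.
Since 4 matches the lower bound, it is optimal.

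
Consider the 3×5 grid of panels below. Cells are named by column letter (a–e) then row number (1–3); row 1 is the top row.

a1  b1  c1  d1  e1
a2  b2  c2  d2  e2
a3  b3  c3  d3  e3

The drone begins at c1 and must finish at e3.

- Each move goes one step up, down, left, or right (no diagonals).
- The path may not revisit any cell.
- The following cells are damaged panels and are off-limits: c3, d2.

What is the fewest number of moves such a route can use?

The Manhattan distance from c1 to e3 is |1−3| + |3−5| = 4, so at least 4 moves are needed.
A route of 4 moves achieves this: c1 → d1 → e1 → e2 → e3.
Since 4 matches the lower bound, it is optimal.

4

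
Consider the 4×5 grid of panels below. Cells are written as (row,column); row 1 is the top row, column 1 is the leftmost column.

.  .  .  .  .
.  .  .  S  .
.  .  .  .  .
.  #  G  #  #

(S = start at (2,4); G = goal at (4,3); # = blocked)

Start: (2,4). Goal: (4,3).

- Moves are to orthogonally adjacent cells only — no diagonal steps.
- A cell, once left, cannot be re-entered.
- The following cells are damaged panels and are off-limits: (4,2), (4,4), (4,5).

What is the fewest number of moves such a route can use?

3

The Manhattan distance from (2,4) to (4,3) is |2−4| + |4−3| = 3, so at least 3 moves are needed.
A route of 3 moves achieves this: (2,4) → (3,4) → (3,3) → (4,3).
Since 3 matches the lower bound, it is optimal.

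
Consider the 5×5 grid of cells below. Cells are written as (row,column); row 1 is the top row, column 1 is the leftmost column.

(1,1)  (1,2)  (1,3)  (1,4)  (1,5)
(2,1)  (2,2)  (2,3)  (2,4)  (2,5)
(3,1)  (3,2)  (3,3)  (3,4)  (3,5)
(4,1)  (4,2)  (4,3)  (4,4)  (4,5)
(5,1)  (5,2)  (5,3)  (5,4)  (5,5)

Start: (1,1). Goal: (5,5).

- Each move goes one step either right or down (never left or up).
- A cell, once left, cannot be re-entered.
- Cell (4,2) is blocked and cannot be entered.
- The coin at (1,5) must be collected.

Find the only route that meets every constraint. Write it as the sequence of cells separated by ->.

(1,1) -> (1,2) -> (1,3) -> (1,4) -> (1,5) -> (2,5) -> (3,5) -> (4,5) -> (5,5)

Moves only go right or down, so the column and row indices never decrease.
Route from (1,1): right 4 to (1,5), down 4 to (5,5) — 8 moves in all.
Check: all required cells visited.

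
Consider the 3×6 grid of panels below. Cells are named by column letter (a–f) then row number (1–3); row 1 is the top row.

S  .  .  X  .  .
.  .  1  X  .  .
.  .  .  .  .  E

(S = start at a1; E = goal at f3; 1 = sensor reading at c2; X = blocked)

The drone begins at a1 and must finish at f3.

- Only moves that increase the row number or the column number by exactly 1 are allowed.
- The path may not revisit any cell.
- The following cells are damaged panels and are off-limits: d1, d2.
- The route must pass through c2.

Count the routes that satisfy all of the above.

3

A right/down-only route from a1 to f3 makes exactly 2 down-moves and 5 right-moves in some order.
With no other constraints that would be C(7,2) = 21 routes.
Split at c2 and multiply the segment counts (each segment already excludes blocked cells): a1→c2: 3; c2→f3: 1; product = 3.
That gives 3 routes.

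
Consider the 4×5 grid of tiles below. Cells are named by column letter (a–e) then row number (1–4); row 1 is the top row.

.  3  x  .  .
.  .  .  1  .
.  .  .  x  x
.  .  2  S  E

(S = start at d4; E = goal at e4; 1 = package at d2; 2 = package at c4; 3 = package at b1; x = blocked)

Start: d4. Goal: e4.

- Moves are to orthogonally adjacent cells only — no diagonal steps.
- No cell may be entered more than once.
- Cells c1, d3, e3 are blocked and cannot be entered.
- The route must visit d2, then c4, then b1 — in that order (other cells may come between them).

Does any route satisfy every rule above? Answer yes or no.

Every way from d2 onward to e4 runs back through d4, which the route has already used — so it cannot be completed without a revisit.

no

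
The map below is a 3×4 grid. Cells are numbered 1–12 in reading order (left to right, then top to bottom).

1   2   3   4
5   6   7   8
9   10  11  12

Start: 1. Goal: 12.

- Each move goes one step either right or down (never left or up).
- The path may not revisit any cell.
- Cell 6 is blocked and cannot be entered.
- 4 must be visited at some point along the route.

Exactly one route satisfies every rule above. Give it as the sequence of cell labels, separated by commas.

Moves only go right or down, so the column and row indices never decrease.
Route from 1: right 3 to 4, down 2 to 12 — 5 moves in all.
Check: all required cells visited.

1, 2, 3, 4, 8, 12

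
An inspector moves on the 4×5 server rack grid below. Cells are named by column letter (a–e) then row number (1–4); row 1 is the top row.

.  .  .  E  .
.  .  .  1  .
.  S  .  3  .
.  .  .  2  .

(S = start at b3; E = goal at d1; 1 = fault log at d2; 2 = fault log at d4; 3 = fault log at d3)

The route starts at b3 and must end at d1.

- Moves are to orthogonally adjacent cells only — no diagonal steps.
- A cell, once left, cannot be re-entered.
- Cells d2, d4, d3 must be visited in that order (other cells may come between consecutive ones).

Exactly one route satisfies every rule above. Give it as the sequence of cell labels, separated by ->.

b3 -> b2 -> c2 -> d2 -> e2 -> e3 -> e4 -> d4 -> d3 -> c3 -> c4 -> b4 -> a4 -> a3 -> a2 -> a1 -> b1 -> c1 -> d1

The waypoints must appear in the order d2, d4, d3, with no cell reused.
Route from b3: up 1 to b2, right 3 to e2, down 2 to e4, left 1 to d4, up 1 to d3, left 1 to c3, down 1 to c4, left 2 to a4, up 3 to a1, right 3 to d1 — 18 moves in all.
Check: order respected (1 at step 3, 2 at step 7, 3 at step 8).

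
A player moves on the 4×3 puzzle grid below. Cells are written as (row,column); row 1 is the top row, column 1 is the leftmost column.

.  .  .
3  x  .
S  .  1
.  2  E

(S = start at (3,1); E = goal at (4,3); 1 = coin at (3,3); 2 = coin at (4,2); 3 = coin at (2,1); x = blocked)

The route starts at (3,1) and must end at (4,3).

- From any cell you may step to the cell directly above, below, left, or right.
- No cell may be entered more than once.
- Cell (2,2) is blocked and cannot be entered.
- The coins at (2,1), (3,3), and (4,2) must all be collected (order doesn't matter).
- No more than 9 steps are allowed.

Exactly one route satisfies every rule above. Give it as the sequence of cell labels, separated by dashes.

The 9-move cap with required stops at (2,1), (3,3), (4,2) leaves no slack for detours.
Route from (3,1): up 2 to (1,1), right 2 to (1,3), down 2 to (3,3), left 1 to (3,2), down 1 to (4,2), right 1 to (4,3) — 9 moves in all.
Check: all required cells visited; 9 ≤ 9 moves.

(3,1) - (2,1) - (1,1) - (1,2) - (1,3) - (2,3) - (3,3) - (3,2) - (4,2) - (4,3)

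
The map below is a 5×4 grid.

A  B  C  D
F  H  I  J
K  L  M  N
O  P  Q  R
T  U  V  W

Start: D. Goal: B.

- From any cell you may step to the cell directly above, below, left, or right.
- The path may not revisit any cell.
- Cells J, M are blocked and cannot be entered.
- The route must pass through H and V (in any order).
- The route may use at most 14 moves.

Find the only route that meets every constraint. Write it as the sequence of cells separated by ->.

Any route must reach H and V and still end at B within 14 moves, so the order of the required stops is forced.
Route from D: left to C, down to I, left to H, 2× down (reaching P), right to Q, down to V, 2× left (reaching T), 4× up (reaching A), right to B — 14 moves in all.
Check: all required cells visited; 14 ≤ 14 moves.

D -> C -> I -> H -> L -> P -> Q -> V -> U -> T -> O -> K -> F -> A -> B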